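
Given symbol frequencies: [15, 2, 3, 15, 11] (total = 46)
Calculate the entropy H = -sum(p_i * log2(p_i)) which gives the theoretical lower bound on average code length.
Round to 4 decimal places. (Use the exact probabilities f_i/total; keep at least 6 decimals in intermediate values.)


Per-symbol terms -p_i * log2(p_i) with p_i = f_i/46:
  p = 15/46 = 0.326087: log2(p) = -1.616671, -p*log2(p) = 0.527175
  p = 2/46 = 0.043478: log2(p) = -4.523562, -p*log2(p) = 0.196677
  p = 3/46 = 0.065217: log2(p) = -3.938599, -p*log2(p) = 0.256865
  p = 15/46 = 0.326087: log2(p) = -1.616671, -p*log2(p) = 0.527175
  p = 11/46 = 0.239130: log2(p) = -2.064130, -p*log2(p) = 0.493596
H = 0.527175 + 0.196677 + 0.256865 + 0.527175 + 0.493596 = 2.001488

H = 2.0015 bits/symbol


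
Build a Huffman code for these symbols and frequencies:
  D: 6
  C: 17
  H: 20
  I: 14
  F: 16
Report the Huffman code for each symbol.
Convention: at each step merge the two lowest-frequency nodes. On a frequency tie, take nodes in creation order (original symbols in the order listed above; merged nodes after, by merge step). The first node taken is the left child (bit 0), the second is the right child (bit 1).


Huffman tree construction:
Step 1: Merge D(6) + I(14) = 20
Step 2: Merge F(16) + C(17) = 33
Step 3: Merge H(20) + (D+I)(20) = 40
Step 4: Merge (F+C)(33) + (H+(D+I))(40) = 73
Read each symbol's code off the tree from the root (left child = 0, right child = 1).

Codes:
  D: 110 (length 3)
  C: 01 (length 2)
  H: 10 (length 2)
  I: 111 (length 3)
  F: 00 (length 2)
Average code length: 166/73 = 2.2740 bits/symbol


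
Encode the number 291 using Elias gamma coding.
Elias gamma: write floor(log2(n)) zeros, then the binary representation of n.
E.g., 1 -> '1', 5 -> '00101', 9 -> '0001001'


num_bits = floor(log2(291)) + 1 = 9
leading_zeros = num_bits - 1 = 8
binary(291) = 100100011

Elias gamma(291) = '00000000' + '100100011' = 00000000100100011 (17 bits)


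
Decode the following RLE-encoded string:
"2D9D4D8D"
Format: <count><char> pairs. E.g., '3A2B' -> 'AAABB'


Expanding each <count><char> pair:
  2D -> 'DD'
  9D -> 'DDDDDDDDD'
  4D -> 'DDDD'
  8D -> 'DDDDDDDD'

Decoded = DDDDDDDDDDDDDDDDDDDDDDD


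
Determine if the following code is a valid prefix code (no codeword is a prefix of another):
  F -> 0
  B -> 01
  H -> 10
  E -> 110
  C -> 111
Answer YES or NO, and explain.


Checking each pair (does one codeword prefix another?):
  F='0' vs B='01': prefix -- VIOLATION

NO -- this is NOT a valid prefix code. F (0) is a prefix of B (01).


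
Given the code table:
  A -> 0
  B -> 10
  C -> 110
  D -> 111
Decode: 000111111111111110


Decoding:
0 -> A
0 -> A
0 -> A
111 -> D
111 -> D
111 -> D
111 -> D
110 -> C


Result: AAADDDDC


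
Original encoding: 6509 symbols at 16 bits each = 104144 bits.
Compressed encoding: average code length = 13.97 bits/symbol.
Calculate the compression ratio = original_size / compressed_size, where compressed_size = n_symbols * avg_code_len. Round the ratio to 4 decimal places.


original_size = n_symbols * orig_bits = 6509 * 16 = 104144 bits
compressed_size = n_symbols * avg_code_len = 6509 * 13.97 = 90930.73 bits
ratio = original_size / compressed_size = 104144 / 90930.73 = 1.1453

Compression ratio = 1.1453


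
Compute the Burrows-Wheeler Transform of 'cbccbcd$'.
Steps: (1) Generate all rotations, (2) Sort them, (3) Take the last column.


Rotations (sorted):
  0: $cbccbcd -> last char: d
  1: bccbcd$c -> last char: c
  2: bcd$cbcc -> last char: c
  3: cbccbcd$ -> last char: $
  4: cbcd$cbc -> last char: c
  5: ccbcd$cb -> last char: b
  6: cd$cbccb -> last char: b
  7: d$cbccbc -> last char: c


BWT = dcc$cbbc


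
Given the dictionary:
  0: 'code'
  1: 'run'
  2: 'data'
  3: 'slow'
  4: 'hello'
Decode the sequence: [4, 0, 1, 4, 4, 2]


Look up each index in the dictionary:
  4 -> 'hello'
  0 -> 'code'
  1 -> 'run'
  4 -> 'hello'
  4 -> 'hello'
  2 -> 'data'

Decoded: "hello code run hello hello data"


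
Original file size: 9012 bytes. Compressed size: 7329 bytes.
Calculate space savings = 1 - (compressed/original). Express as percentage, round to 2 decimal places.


ratio = compressed/original = 7329/9012 = 0.813249
savings = 1 - ratio = 1 - 0.813249 = 0.186751
as a percentage: 0.186751 * 100 = 18.68%

Space savings = 1 - 7329/9012 = 18.68%


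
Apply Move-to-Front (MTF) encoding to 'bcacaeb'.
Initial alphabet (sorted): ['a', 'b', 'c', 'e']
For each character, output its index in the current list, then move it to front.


MTF encoding:
'b': index 1 in ['a', 'b', 'c', 'e'] -> ['b', 'a', 'c', 'e']
'c': index 2 in ['b', 'a', 'c', 'e'] -> ['c', 'b', 'a', 'e']
'a': index 2 in ['c', 'b', 'a', 'e'] -> ['a', 'c', 'b', 'e']
'c': index 1 in ['a', 'c', 'b', 'e'] -> ['c', 'a', 'b', 'e']
'a': index 1 in ['c', 'a', 'b', 'e'] -> ['a', 'c', 'b', 'e']
'e': index 3 in ['a', 'c', 'b', 'e'] -> ['e', 'a', 'c', 'b']
'b': index 3 in ['e', 'a', 'c', 'b'] -> ['b', 'e', 'a', 'c']


Output: [1, 2, 2, 1, 1, 3, 3]


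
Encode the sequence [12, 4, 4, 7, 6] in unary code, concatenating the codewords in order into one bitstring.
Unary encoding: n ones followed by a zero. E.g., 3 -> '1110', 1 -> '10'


Encode each number as n ones followed by a terminating 0:
  12 -> 1111111111110 (13 bits)
  4 -> 11110 (5 bits)
  4 -> 11110 (5 bits)
  7 -> 11111110 (8 bits)
  6 -> 1111110 (7 bits)
Total length = 13 + 5 + 5 + 8 + 7 = 38 bits.

Unary([12, 4, 4, 7, 6]) = 11111111111101111011110111111101111110 (38 bits)


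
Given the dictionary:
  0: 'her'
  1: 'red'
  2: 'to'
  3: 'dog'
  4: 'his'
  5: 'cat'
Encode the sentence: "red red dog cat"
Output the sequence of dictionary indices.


Look up each word in the dictionary:
  'red' -> 1
  'red' -> 1
  'dog' -> 3
  'cat' -> 5

Encoded: [1, 1, 3, 5]


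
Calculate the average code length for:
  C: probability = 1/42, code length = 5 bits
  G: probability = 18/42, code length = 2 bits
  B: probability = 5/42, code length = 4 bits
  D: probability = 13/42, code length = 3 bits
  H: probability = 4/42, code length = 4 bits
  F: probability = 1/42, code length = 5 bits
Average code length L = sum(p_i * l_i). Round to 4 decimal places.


Weighted contributions p_i * l_i:
  C: (1/42) * 5 = 5/42
  G: (18/42) * 2 = 36/42
  B: (5/42) * 4 = 20/42
  D: (13/42) * 3 = 39/42
  H: (4/42) * 4 = 16/42
  F: (1/42) * 5 = 5/42
Sum = (5 + 36 + 20 + 39 + 16 + 5)/42 = 121/42

L = 121/42 = 2.8810 bits/symbol


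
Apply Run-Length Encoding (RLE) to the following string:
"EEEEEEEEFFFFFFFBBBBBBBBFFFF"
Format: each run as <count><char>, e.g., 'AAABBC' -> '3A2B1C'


Scanning runs left to right:
  i=0: run of 'E' x 8 -> '8E'
  i=8: run of 'F' x 7 -> '7F'
  i=15: run of 'B' x 8 -> '8B'
  i=23: run of 'F' x 4 -> '4F'

RLE = 8E7F8B4F


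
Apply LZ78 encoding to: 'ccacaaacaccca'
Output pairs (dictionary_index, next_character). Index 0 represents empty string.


LZ78 encoding steps:
Dictionary: {0: ''}
Step 1: w='' (idx 0), next='c' -> output (0, 'c'), add 'c' as idx 1
Step 2: w='c' (idx 1), next='a' -> output (1, 'a'), add 'ca' as idx 2
Step 3: w='ca' (idx 2), next='a' -> output (2, 'a'), add 'caa' as idx 3
Step 4: w='' (idx 0), next='a' -> output (0, 'a'), add 'a' as idx 4
Step 5: w='ca' (idx 2), next='c' -> output (2, 'c'), add 'cac' as idx 5
Step 6: w='c' (idx 1), next='c' -> output (1, 'c'), add 'cc' as idx 6
Step 7: w='a' (idx 4), end of input -> output (4, '')


Encoded: [(0, 'c'), (1, 'a'), (2, 'a'), (0, 'a'), (2, 'c'), (1, 'c'), (4, '')]


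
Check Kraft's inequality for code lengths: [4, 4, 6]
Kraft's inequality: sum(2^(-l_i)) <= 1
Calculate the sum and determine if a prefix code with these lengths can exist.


Sum = 2^(-4) + 2^(-4) + 2^(-6)
    = 0.0625 + 0.0625 + 0.015625
    = 9/64 = 0.140625
Since 0.140625 <= 1, Kraft's inequality IS satisfied.
A prefix code with these lengths CAN exist.

Kraft sum = 0.140625. Satisfied.


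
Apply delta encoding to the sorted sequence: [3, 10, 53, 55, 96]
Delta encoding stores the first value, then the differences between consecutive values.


First value: 3
Deltas:
  10 - 3 = 7
  53 - 10 = 43
  55 - 53 = 2
  96 - 55 = 41


Delta encoded: [3, 7, 43, 2, 41]


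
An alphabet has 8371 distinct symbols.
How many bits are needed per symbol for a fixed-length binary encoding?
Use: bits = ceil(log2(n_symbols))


log2(8371) = 13.0312
Bracket: 2^13 = 8192 < 8371 <= 2^14 = 16384
So ceil(log2(8371)) = 14

bits = ceil(log2(8371)) = ceil(13.0312) = 14 bits


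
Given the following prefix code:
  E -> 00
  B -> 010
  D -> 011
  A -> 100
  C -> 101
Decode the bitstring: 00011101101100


Decoding step by step:
Bits 00 -> E
Bits 011 -> D
Bits 101 -> C
Bits 101 -> C
Bits 100 -> A


Decoded message: EDCCA


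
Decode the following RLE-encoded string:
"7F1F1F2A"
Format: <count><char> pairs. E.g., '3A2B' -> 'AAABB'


Expanding each <count><char> pair:
  7F -> 'FFFFFFF'
  1F -> 'F'
  1F -> 'F'
  2A -> 'AA'

Decoded = FFFFFFFFFAA


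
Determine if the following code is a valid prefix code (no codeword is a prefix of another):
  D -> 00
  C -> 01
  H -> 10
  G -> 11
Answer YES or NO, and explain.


Checking each pair (does one codeword prefix another?):
  D='00' vs C='01': no prefix
  D='00' vs H='10': no prefix
  D='00' vs G='11': no prefix
  C='01' vs D='00': no prefix
  C='01' vs H='10': no prefix
  C='01' vs G='11': no prefix
  H='10' vs D='00': no prefix
  H='10' vs C='01': no prefix
  H='10' vs G='11': no prefix
  G='11' vs D='00': no prefix
  G='11' vs C='01': no prefix
  G='11' vs H='10': no prefix
No violation found over all pairs.

YES -- this is a valid prefix code. No codeword is a prefix of any other codeword.


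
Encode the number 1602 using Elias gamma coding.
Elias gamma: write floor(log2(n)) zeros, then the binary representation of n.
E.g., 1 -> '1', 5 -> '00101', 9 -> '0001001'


num_bits = floor(log2(1602)) + 1 = 11
leading_zeros = num_bits - 1 = 10
binary(1602) = 11001000010

Elias gamma(1602) = '0000000000' + '11001000010' = 000000000011001000010 (21 bits)


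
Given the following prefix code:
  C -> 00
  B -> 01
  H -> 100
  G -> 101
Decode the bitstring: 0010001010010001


Decoding step by step:
Bits 00 -> C
Bits 100 -> H
Bits 01 -> B
Bits 01 -> B
Bits 00 -> C
Bits 100 -> H
Bits 01 -> B


Decoded message: CHBBCHB


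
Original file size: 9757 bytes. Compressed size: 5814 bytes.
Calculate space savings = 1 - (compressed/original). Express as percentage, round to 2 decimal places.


ratio = compressed/original = 5814/9757 = 0.59588
savings = 1 - ratio = 1 - 0.59588 = 0.40412
as a percentage: 0.40412 * 100 = 40.41%

Space savings = 1 - 5814/9757 = 40.41%


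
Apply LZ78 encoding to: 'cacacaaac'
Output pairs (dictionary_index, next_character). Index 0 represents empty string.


LZ78 encoding steps:
Dictionary: {0: ''}
Step 1: w='' (idx 0), next='c' -> output (0, 'c'), add 'c' as idx 1
Step 2: w='' (idx 0), next='a' -> output (0, 'a'), add 'a' as idx 2
Step 3: w='c' (idx 1), next='a' -> output (1, 'a'), add 'ca' as idx 3
Step 4: w='ca' (idx 3), next='a' -> output (3, 'a'), add 'caa' as idx 4
Step 5: w='a' (idx 2), next='c' -> output (2, 'c'), add 'ac' as idx 5


Encoded: [(0, 'c'), (0, 'a'), (1, 'a'), (3, 'a'), (2, 'c')]


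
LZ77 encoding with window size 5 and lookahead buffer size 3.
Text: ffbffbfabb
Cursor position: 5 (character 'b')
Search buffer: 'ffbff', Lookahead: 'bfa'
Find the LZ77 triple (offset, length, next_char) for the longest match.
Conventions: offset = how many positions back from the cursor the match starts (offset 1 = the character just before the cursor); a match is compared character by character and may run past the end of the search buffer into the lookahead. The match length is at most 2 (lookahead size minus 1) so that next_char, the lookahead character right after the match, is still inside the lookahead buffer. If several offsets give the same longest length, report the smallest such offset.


Try each offset into the search buffer:
  offset=1 (pos 4, char 'f'): match length 0
  offset=2 (pos 3, char 'f'): match length 0
  offset=3 (pos 2, char 'b'): match length 2
  offset=4 (pos 1, char 'f'): match length 0
  offset=5 (pos 0, char 'f'): match length 0
Longest match has length 2 at offset 3.
next_char = character at position 5 + 2 = 7 -> 'a'

Best match: offset=3, length=2 (matching 'bf' starting at position 2)
LZ77 triple: (3, 2, 'a')


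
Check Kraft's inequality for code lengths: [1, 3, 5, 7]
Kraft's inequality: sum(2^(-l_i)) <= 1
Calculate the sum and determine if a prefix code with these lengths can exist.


Sum = 2^(-1) + 2^(-3) + 2^(-5) + 2^(-7)
    = 0.5 + 0.125 + 0.03125 + 0.0078125
    = 85/128 = 0.6640625
Since 0.6640625 <= 1, Kraft's inequality IS satisfied.
A prefix code with these lengths CAN exist.

Kraft sum = 0.6640625. Satisfied.


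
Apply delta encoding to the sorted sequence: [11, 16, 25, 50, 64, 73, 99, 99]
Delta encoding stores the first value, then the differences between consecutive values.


First value: 11
Deltas:
  16 - 11 = 5
  25 - 16 = 9
  50 - 25 = 25
  64 - 50 = 14
  73 - 64 = 9
  99 - 73 = 26
  99 - 99 = 0


Delta encoded: [11, 5, 9, 25, 14, 9, 26, 0]


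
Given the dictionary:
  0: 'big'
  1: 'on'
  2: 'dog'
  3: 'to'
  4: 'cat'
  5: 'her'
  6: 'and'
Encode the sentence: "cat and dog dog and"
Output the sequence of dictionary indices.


Look up each word in the dictionary:
  'cat' -> 4
  'and' -> 6
  'dog' -> 2
  'dog' -> 2
  'and' -> 6

Encoded: [4, 6, 2, 2, 6]


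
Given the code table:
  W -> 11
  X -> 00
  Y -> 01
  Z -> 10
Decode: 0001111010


Decoding:
00 -> X
01 -> Y
11 -> W
10 -> Z
10 -> Z


Result: XYWZZ


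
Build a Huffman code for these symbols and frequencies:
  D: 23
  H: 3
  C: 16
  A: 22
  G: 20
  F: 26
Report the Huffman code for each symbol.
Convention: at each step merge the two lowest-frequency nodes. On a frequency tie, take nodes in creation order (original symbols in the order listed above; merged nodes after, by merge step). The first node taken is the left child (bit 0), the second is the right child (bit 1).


Huffman tree construction:
Step 1: Merge H(3) + C(16) = 19
Step 2: Merge (H+C)(19) + G(20) = 39
Step 3: Merge A(22) + D(23) = 45
Step 4: Merge F(26) + ((H+C)+G)(39) = 65
Step 5: Merge (A+D)(45) + (F+((H+C)+G))(65) = 110
Read each symbol's code off the tree from the root (left child = 0, right child = 1).

Codes:
  D: 01 (length 2)
  H: 1100 (length 4)
  C: 1101 (length 4)
  A: 00 (length 2)
  G: 111 (length 3)
  F: 10 (length 2)
Average code length: 278/110 = 2.5273 bits/symbol


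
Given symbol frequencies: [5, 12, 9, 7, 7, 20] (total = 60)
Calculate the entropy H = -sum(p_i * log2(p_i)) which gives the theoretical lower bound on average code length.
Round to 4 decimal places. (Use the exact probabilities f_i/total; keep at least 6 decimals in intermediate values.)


Per-symbol terms -p_i * log2(p_i) with p_i = f_i/60:
  p = 5/60 = 0.083333: log2(p) = -3.584963, -p*log2(p) = 0.298747
  p = 12/60 = 0.200000: log2(p) = -2.321928, -p*log2(p) = 0.464386
  p = 9/60 = 0.150000: log2(p) = -2.736966, -p*log2(p) = 0.410545
  p = 7/60 = 0.116667: log2(p) = -3.099536, -p*log2(p) = 0.361612
  p = 7/60 = 0.116667: log2(p) = -3.099536, -p*log2(p) = 0.361612
  p = 20/60 = 0.333333: log2(p) = -1.584963, -p*log2(p) = 0.528321
H = 0.298747 + 0.464386 + 0.410545 + 0.361612 + 0.361612 + 0.528321 = 2.425223

H = 2.4252 bits/symbol


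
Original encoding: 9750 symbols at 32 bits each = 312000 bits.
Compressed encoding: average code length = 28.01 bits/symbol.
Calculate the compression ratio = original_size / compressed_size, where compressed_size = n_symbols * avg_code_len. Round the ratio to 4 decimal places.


original_size = n_symbols * orig_bits = 9750 * 32 = 312000 bits
compressed_size = n_symbols * avg_code_len = 9750 * 28.01 = 273097.5 bits
ratio = original_size / compressed_size = 312000 / 273097.5 = 1.1424

Compression ratio = 1.1424


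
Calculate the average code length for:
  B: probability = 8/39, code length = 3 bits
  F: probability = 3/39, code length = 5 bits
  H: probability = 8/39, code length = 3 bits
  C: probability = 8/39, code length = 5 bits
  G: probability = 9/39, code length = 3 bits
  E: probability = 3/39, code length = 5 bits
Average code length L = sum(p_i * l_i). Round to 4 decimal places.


Weighted contributions p_i * l_i:
  B: (8/39) * 3 = 24/39
  F: (3/39) * 5 = 15/39
  H: (8/39) * 3 = 24/39
  C: (8/39) * 5 = 40/39
  G: (9/39) * 3 = 27/39
  E: (3/39) * 5 = 15/39
Sum = (24 + 15 + 24 + 40 + 27 + 15)/39 = 145/39

L = 145/39 = 3.7179 bits/symbol


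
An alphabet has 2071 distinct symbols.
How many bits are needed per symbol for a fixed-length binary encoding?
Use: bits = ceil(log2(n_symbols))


log2(2071) = 11.0161
Bracket: 2^11 = 2048 < 2071 <= 2^12 = 4096
So ceil(log2(2071)) = 12

bits = ceil(log2(2071)) = ceil(11.0161) = 12 bits


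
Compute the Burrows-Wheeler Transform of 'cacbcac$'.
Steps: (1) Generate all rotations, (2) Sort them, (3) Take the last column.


Rotations (sorted):
  0: $cacbcac -> last char: c
  1: ac$cacbc -> last char: c
  2: acbcac$c -> last char: c
  3: bcac$cac -> last char: c
  4: c$cacbca -> last char: a
  5: cac$cacb -> last char: b
  6: cacbcac$ -> last char: $
  7: cbcac$ca -> last char: a


BWT = ccccab$a


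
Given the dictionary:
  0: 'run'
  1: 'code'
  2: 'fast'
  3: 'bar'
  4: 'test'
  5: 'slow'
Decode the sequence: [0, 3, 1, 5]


Look up each index in the dictionary:
  0 -> 'run'
  3 -> 'bar'
  1 -> 'code'
  5 -> 'slow'

Decoded: "run bar code slow"


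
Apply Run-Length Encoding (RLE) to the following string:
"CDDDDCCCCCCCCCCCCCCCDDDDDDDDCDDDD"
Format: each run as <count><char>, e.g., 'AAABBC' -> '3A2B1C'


Scanning runs left to right:
  i=0: run of 'C' x 1 -> '1C'
  i=1: run of 'D' x 4 -> '4D'
  i=5: run of 'C' x 15 -> '15C'
  i=20: run of 'D' x 8 -> '8D'
  i=28: run of 'C' x 1 -> '1C'
  i=29: run of 'D' x 4 -> '4D'

RLE = 1C4D15C8D1C4D


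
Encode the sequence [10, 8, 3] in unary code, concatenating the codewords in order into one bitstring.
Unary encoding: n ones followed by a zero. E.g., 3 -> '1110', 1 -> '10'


Encode each number as n ones followed by a terminating 0:
  10 -> 11111111110 (11 bits)
  8 -> 111111110 (9 bits)
  3 -> 1110 (4 bits)
Total length = 11 + 9 + 4 = 24 bits.

Unary([10, 8, 3]) = 111111111101111111101110 (24 bits)


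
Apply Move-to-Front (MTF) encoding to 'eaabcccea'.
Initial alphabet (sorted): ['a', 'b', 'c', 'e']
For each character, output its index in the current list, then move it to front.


MTF encoding:
'e': index 3 in ['a', 'b', 'c', 'e'] -> ['e', 'a', 'b', 'c']
'a': index 1 in ['e', 'a', 'b', 'c'] -> ['a', 'e', 'b', 'c']
'a': index 0 in ['a', 'e', 'b', 'c'] -> ['a', 'e', 'b', 'c']
'b': index 2 in ['a', 'e', 'b', 'c'] -> ['b', 'a', 'e', 'c']
'c': index 3 in ['b', 'a', 'e', 'c'] -> ['c', 'b', 'a', 'e']
'c': index 0 in ['c', 'b', 'a', 'e'] -> ['c', 'b', 'a', 'e']
'c': index 0 in ['c', 'b', 'a', 'e'] -> ['c', 'b', 'a', 'e']
'e': index 3 in ['c', 'b', 'a', 'e'] -> ['e', 'c', 'b', 'a']
'a': index 3 in ['e', 'c', 'b', 'a'] -> ['a', 'e', 'c', 'b']


Output: [3, 1, 0, 2, 3, 0, 0, 3, 3]


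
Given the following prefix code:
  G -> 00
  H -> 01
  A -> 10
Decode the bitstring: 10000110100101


Decoding step by step:
Bits 10 -> A
Bits 00 -> G
Bits 01 -> H
Bits 10 -> A
Bits 10 -> A
Bits 01 -> H
Bits 01 -> H


Decoded message: AGHAAHH


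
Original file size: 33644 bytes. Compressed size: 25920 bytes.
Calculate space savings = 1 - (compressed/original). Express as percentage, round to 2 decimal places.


ratio = compressed/original = 25920/33644 = 0.77042
savings = 1 - ratio = 1 - 0.77042 = 0.22958
as a percentage: 0.22958 * 100 = 22.96%

Space savings = 1 - 25920/33644 = 22.96%


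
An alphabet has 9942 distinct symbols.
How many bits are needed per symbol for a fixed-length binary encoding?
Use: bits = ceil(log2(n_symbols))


log2(9942) = 13.2793
Bracket: 2^13 = 8192 < 9942 <= 2^14 = 16384
So ceil(log2(9942)) = 14

bits = ceil(log2(9942)) = ceil(13.2793) = 14 bits


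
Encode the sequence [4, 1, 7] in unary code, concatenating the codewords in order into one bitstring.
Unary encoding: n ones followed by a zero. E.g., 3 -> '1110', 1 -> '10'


Encode each number as n ones followed by a terminating 0:
  4 -> 11110 (5 bits)
  1 -> 10 (2 bits)
  7 -> 11111110 (8 bits)
Total length = 5 + 2 + 8 = 15 bits.

Unary([4, 1, 7]) = 111101011111110 (15 bits)


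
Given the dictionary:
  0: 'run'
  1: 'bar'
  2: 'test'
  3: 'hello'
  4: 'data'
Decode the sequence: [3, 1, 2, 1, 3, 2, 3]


Look up each index in the dictionary:
  3 -> 'hello'
  1 -> 'bar'
  2 -> 'test'
  1 -> 'bar'
  3 -> 'hello'
  2 -> 'test'
  3 -> 'hello'

Decoded: "hello bar test bar hello test hello"


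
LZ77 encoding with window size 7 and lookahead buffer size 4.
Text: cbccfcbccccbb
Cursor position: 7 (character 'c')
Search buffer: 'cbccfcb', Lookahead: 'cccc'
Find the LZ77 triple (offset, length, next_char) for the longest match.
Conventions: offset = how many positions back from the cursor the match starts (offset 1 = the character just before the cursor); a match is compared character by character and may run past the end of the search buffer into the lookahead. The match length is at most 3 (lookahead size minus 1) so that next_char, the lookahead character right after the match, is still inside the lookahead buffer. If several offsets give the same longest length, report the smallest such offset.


Try each offset into the search buffer:
  offset=1 (pos 6, char 'b'): match length 0
  offset=2 (pos 5, char 'c'): match length 1
  offset=3 (pos 4, char 'f'): match length 0
  offset=4 (pos 3, char 'c'): match length 1
  offset=5 (pos 2, char 'c'): match length 2
  offset=6 (pos 1, char 'b'): match length 0
  offset=7 (pos 0, char 'c'): match length 1
Longest match has length 2 at offset 5.
next_char = character at position 7 + 2 = 9 -> 'c'

Best match: offset=5, length=2 (matching 'cc' starting at position 2)
LZ77 triple: (5, 2, 'c')


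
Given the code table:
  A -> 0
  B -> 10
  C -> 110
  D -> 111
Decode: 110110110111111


Decoding:
110 -> C
110 -> C
110 -> C
111 -> D
111 -> D


Result: CCCDD


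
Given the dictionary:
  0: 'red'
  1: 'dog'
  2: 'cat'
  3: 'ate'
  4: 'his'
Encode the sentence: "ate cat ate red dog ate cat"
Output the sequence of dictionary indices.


Look up each word in the dictionary:
  'ate' -> 3
  'cat' -> 2
  'ate' -> 3
  'red' -> 0
  'dog' -> 1
  'ate' -> 3
  'cat' -> 2

Encoded: [3, 2, 3, 0, 1, 3, 2]


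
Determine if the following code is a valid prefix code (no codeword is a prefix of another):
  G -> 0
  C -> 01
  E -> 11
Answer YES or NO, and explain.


Checking each pair (does one codeword prefix another?):
  G='0' vs C='01': prefix -- VIOLATION

NO -- this is NOT a valid prefix code. G (0) is a prefix of C (01).


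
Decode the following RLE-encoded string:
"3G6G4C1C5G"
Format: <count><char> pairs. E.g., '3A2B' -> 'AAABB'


Expanding each <count><char> pair:
  3G -> 'GGG'
  6G -> 'GGGGGG'
  4C -> 'CCCC'
  1C -> 'C'
  5G -> 'GGGGG'

Decoded = GGGGGGGGGCCCCCGGGGG


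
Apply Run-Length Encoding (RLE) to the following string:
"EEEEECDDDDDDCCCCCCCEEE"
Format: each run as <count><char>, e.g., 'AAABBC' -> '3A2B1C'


Scanning runs left to right:
  i=0: run of 'E' x 5 -> '5E'
  i=5: run of 'C' x 1 -> '1C'
  i=6: run of 'D' x 6 -> '6D'
  i=12: run of 'C' x 7 -> '7C'
  i=19: run of 'E' x 3 -> '3E'

RLE = 5E1C6D7C3E


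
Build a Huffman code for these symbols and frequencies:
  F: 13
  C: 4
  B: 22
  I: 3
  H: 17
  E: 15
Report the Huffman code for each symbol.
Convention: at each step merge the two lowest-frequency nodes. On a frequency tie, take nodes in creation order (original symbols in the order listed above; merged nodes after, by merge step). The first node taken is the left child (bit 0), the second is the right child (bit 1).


Huffman tree construction:
Step 1: Merge I(3) + C(4) = 7
Step 2: Merge (I+C)(7) + F(13) = 20
Step 3: Merge E(15) + H(17) = 32
Step 4: Merge ((I+C)+F)(20) + B(22) = 42
Step 5: Merge (E+H)(32) + (((I+C)+F)+B)(42) = 74
Read each symbol's code off the tree from the root (left child = 0, right child = 1).

Codes:
  F: 101 (length 3)
  C: 1001 (length 4)
  B: 11 (length 2)
  I: 1000 (length 4)
  H: 01 (length 2)
  E: 00 (length 2)
Average code length: 175/74 = 2.3649 bits/symbol


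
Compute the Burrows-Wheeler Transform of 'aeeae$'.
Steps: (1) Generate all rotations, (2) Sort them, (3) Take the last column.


Rotations (sorted):
  0: $aeeae -> last char: e
  1: ae$aee -> last char: e
  2: aeeae$ -> last char: $
  3: e$aeea -> last char: a
  4: eae$ae -> last char: e
  5: eeae$a -> last char: a


BWT = ee$aea


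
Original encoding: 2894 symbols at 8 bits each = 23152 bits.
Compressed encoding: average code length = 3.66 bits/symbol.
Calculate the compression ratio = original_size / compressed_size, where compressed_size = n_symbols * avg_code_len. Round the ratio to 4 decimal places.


original_size = n_symbols * orig_bits = 2894 * 8 = 23152 bits
compressed_size = n_symbols * avg_code_len = 2894 * 3.66 = 10592.04 bits
ratio = original_size / compressed_size = 23152 / 10592.04 = 2.1858

Compression ratio = 2.1858


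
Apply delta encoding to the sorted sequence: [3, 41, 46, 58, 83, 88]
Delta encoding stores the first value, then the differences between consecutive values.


First value: 3
Deltas:
  41 - 3 = 38
  46 - 41 = 5
  58 - 46 = 12
  83 - 58 = 25
  88 - 83 = 5


Delta encoded: [3, 38, 5, 12, 25, 5]


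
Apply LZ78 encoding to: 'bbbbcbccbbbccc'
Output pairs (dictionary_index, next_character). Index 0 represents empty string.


LZ78 encoding steps:
Dictionary: {0: ''}
Step 1: w='' (idx 0), next='b' -> output (0, 'b'), add 'b' as idx 1
Step 2: w='b' (idx 1), next='b' -> output (1, 'b'), add 'bb' as idx 2
Step 3: w='b' (idx 1), next='c' -> output (1, 'c'), add 'bc' as idx 3
Step 4: w='bc' (idx 3), next='c' -> output (3, 'c'), add 'bcc' as idx 4
Step 5: w='bb' (idx 2), next='b' -> output (2, 'b'), add 'bbb' as idx 5
Step 6: w='' (idx 0), next='c' -> output (0, 'c'), add 'c' as idx 6
Step 7: w='c' (idx 6), next='c' -> output (6, 'c'), add 'cc' as idx 7


Encoded: [(0, 'b'), (1, 'b'), (1, 'c'), (3, 'c'), (2, 'b'), (0, 'c'), (6, 'c')]


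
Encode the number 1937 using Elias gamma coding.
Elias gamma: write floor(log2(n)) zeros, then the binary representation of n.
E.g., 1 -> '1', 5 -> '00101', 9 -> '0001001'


num_bits = floor(log2(1937)) + 1 = 11
leading_zeros = num_bits - 1 = 10
binary(1937) = 11110010001

Elias gamma(1937) = '0000000000' + '11110010001' = 000000000011110010001 (21 bits)


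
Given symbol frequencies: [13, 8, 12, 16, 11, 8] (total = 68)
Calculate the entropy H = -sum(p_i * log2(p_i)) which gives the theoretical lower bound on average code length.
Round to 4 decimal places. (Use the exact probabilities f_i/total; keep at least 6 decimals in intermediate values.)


Per-symbol terms -p_i * log2(p_i) with p_i = f_i/68:
  p = 13/68 = 0.191176: log2(p) = -2.387023, -p*log2(p) = 0.456343
  p = 8/68 = 0.117647: log2(p) = -3.087463, -p*log2(p) = 0.363231
  p = 12/68 = 0.176471: log2(p) = -2.502500, -p*log2(p) = 0.441618
  p = 16/68 = 0.235294: log2(p) = -2.087463, -p*log2(p) = 0.491168
  p = 11/68 = 0.161765: log2(p) = -2.628031, -p*log2(p) = 0.425123
  p = 8/68 = 0.117647: log2(p) = -3.087463, -p*log2(p) = 0.363231
H = 0.456343 + 0.363231 + 0.441618 + 0.491168 + 0.425123 + 0.363231 = 2.540714

H = 2.5407 bits/symbol


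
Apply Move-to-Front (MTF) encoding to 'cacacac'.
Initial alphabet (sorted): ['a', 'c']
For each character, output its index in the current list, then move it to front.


MTF encoding:
'c': index 1 in ['a', 'c'] -> ['c', 'a']
'a': index 1 in ['c', 'a'] -> ['a', 'c']
'c': index 1 in ['a', 'c'] -> ['c', 'a']
'a': index 1 in ['c', 'a'] -> ['a', 'c']
'c': index 1 in ['a', 'c'] -> ['c', 'a']
'a': index 1 in ['c', 'a'] -> ['a', 'c']
'c': index 1 in ['a', 'c'] -> ['c', 'a']


Output: [1, 1, 1, 1, 1, 1, 1]


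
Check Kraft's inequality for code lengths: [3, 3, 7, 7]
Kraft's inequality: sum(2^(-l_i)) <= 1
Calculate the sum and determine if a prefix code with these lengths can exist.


Sum = 2^(-3) + 2^(-3) + 2^(-7) + 2^(-7)
    = 0.125 + 0.125 + 0.0078125 + 0.0078125
    = 34/128 = 0.265625
Since 0.265625 <= 1, Kraft's inequality IS satisfied.
A prefix code with these lengths CAN exist.

Kraft sum = 0.265625. Satisfied.


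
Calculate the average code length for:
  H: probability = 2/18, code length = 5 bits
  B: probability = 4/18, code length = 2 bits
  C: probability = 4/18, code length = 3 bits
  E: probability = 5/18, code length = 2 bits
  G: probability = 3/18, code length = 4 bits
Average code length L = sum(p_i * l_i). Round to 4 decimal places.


Weighted contributions p_i * l_i:
  H: (2/18) * 5 = 10/18
  B: (4/18) * 2 = 8/18
  C: (4/18) * 3 = 12/18
  E: (5/18) * 2 = 10/18
  G: (3/18) * 4 = 12/18
Sum = (10 + 8 + 12 + 10 + 12)/18 = 52/18

L = 52/18 = 2.8889 bits/symbol


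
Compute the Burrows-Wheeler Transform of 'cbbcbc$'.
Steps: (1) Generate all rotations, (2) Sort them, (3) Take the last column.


Rotations (sorted):
  0: $cbbcbc -> last char: c
  1: bbcbc$c -> last char: c
  2: bc$cbbc -> last char: c
  3: bcbc$cb -> last char: b
  4: c$cbbcb -> last char: b
  5: cbbcbc$ -> last char: $
  6: cbc$cbb -> last char: b


BWT = cccbb$b


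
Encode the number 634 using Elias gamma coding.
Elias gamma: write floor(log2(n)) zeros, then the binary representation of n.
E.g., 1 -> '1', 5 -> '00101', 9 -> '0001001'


num_bits = floor(log2(634)) + 1 = 10
leading_zeros = num_bits - 1 = 9
binary(634) = 1001111010

Elias gamma(634) = '000000000' + '1001111010' = 0000000001001111010 (19 bits)


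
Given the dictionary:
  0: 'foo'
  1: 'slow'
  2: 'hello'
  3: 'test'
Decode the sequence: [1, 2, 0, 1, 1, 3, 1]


Look up each index in the dictionary:
  1 -> 'slow'
  2 -> 'hello'
  0 -> 'foo'
  1 -> 'slow'
  1 -> 'slow'
  3 -> 'test'
  1 -> 'slow'

Decoded: "slow hello foo slow slow test slow"


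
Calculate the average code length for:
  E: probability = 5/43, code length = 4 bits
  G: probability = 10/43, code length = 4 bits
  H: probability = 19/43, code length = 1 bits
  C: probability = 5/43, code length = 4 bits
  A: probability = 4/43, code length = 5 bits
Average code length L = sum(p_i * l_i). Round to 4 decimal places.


Weighted contributions p_i * l_i:
  E: (5/43) * 4 = 20/43
  G: (10/43) * 4 = 40/43
  H: (19/43) * 1 = 19/43
  C: (5/43) * 4 = 20/43
  A: (4/43) * 5 = 20/43
Sum = (20 + 40 + 19 + 20 + 20)/43 = 119/43

L = 119/43 = 2.7674 bits/symbol


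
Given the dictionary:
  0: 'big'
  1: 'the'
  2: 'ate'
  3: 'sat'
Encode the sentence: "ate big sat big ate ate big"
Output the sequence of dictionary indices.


Look up each word in the dictionary:
  'ate' -> 2
  'big' -> 0
  'sat' -> 3
  'big' -> 0
  'ate' -> 2
  'ate' -> 2
  'big' -> 0

Encoded: [2, 0, 3, 0, 2, 2, 0]


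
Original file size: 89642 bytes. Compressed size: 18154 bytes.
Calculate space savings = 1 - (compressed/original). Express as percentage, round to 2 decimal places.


ratio = compressed/original = 18154/89642 = 0.202517
savings = 1 - ratio = 1 - 0.202517 = 0.797483
as a percentage: 0.797483 * 100 = 79.75%

Space savings = 1 - 18154/89642 = 79.75%


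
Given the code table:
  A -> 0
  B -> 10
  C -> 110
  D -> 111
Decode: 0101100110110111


Decoding:
0 -> A
10 -> B
110 -> C
0 -> A
110 -> C
110 -> C
111 -> D


Result: ABCACCD


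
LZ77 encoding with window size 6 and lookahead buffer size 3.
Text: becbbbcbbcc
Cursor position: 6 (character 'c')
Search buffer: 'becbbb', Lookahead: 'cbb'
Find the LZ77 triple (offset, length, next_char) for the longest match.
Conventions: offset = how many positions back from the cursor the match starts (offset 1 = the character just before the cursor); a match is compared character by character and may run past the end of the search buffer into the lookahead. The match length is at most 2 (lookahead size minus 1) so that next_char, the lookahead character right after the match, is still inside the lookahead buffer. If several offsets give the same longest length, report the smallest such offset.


Try each offset into the search buffer:
  offset=1 (pos 5, char 'b'): match length 0
  offset=2 (pos 4, char 'b'): match length 0
  offset=3 (pos 3, char 'b'): match length 0
  offset=4 (pos 2, char 'c'): match length 2
  offset=5 (pos 1, char 'e'): match length 0
  offset=6 (pos 0, char 'b'): match length 0
Longest match has length 2 at offset 4.
next_char = character at position 6 + 2 = 8 -> 'b'

Best match: offset=4, length=2 (matching 'cb' starting at position 2)
LZ77 triple: (4, 2, 'b')


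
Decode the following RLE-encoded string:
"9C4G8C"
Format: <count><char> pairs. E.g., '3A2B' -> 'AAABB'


Expanding each <count><char> pair:
  9C -> 'CCCCCCCCC'
  4G -> 'GGGG'
  8C -> 'CCCCCCCC'

Decoded = CCCCCCCCCGGGGCCCCCCCC


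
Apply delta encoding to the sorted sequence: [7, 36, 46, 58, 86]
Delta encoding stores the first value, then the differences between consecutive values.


First value: 7
Deltas:
  36 - 7 = 29
  46 - 36 = 10
  58 - 46 = 12
  86 - 58 = 28


Delta encoded: [7, 29, 10, 12, 28]


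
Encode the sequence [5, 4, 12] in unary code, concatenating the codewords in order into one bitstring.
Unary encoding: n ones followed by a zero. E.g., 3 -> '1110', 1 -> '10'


Encode each number as n ones followed by a terminating 0:
  5 -> 111110 (6 bits)
  4 -> 11110 (5 bits)
  12 -> 1111111111110 (13 bits)
Total length = 6 + 5 + 13 = 24 bits.

Unary([5, 4, 12]) = 111110111101111111111110 (24 bits)


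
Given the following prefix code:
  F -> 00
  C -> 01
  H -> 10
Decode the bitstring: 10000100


Decoding step by step:
Bits 10 -> H
Bits 00 -> F
Bits 01 -> C
Bits 00 -> F


Decoded message: HFCF


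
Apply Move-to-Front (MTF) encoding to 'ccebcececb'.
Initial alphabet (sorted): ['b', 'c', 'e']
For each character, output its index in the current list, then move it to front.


MTF encoding:
'c': index 1 in ['b', 'c', 'e'] -> ['c', 'b', 'e']
'c': index 0 in ['c', 'b', 'e'] -> ['c', 'b', 'e']
'e': index 2 in ['c', 'b', 'e'] -> ['e', 'c', 'b']
'b': index 2 in ['e', 'c', 'b'] -> ['b', 'e', 'c']
'c': index 2 in ['b', 'e', 'c'] -> ['c', 'b', 'e']
'e': index 2 in ['c', 'b', 'e'] -> ['e', 'c', 'b']
'c': index 1 in ['e', 'c', 'b'] -> ['c', 'e', 'b']
'e': index 1 in ['c', 'e', 'b'] -> ['e', 'c', 'b']
'c': index 1 in ['e', 'c', 'b'] -> ['c', 'e', 'b']
'b': index 2 in ['c', 'e', 'b'] -> ['b', 'c', 'e']


Output: [1, 0, 2, 2, 2, 2, 1, 1, 1, 2]


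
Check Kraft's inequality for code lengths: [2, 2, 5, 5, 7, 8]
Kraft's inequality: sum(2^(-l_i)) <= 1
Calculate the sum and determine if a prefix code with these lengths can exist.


Sum = 2^(-2) + 2^(-2) + 2^(-5) + 2^(-5) + 2^(-7) + 2^(-8)
    = 0.25 + 0.25 + 0.03125 + 0.03125 + 0.0078125 + 0.00390625
    = 147/256 = 0.57421875
Since 0.57421875 <= 1, Kraft's inequality IS satisfied.
A prefix code with these lengths CAN exist.

Kraft sum = 0.57421875. Satisfied.


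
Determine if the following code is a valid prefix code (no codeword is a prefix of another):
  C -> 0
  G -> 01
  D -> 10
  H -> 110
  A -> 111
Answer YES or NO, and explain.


Checking each pair (does one codeword prefix another?):
  C='0' vs G='01': prefix -- VIOLATION

NO -- this is NOT a valid prefix code. C (0) is a prefix of G (01).


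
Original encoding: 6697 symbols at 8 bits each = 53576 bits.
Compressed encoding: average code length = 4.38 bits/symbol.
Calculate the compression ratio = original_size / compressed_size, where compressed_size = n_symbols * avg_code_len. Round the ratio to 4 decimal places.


original_size = n_symbols * orig_bits = 6697 * 8 = 53576 bits
compressed_size = n_symbols * avg_code_len = 6697 * 4.38 = 29332.86 bits
ratio = original_size / compressed_size = 53576 / 29332.86 = 1.8265

Compression ratio = 1.8265


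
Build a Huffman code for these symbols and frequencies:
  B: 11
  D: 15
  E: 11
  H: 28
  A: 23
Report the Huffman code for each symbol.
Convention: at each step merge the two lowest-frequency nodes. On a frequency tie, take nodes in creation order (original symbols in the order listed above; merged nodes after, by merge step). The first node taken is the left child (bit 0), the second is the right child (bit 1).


Huffman tree construction:
Step 1: Merge B(11) + E(11) = 22
Step 2: Merge D(15) + (B+E)(22) = 37
Step 3: Merge A(23) + H(28) = 51
Step 4: Merge (D+(B+E))(37) + (A+H)(51) = 88
Read each symbol's code off the tree from the root (left child = 0, right child = 1).

Codes:
  B: 010 (length 3)
  D: 00 (length 2)
  E: 011 (length 3)
  H: 11 (length 2)
  A: 10 (length 2)
Average code length: 198/88 = 2.2500 bits/symbol


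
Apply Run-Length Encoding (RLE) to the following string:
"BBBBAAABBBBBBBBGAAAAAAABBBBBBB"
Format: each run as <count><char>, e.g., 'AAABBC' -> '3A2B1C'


Scanning runs left to right:
  i=0: run of 'B' x 4 -> '4B'
  i=4: run of 'A' x 3 -> '3A'
  i=7: run of 'B' x 8 -> '8B'
  i=15: run of 'G' x 1 -> '1G'
  i=16: run of 'A' x 7 -> '7A'
  i=23: run of 'B' x 7 -> '7B'

RLE = 4B3A8B1G7A7B


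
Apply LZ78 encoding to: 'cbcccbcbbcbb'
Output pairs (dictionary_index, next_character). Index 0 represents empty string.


LZ78 encoding steps:
Dictionary: {0: ''}
Step 1: w='' (idx 0), next='c' -> output (0, 'c'), add 'c' as idx 1
Step 2: w='' (idx 0), next='b' -> output (0, 'b'), add 'b' as idx 2
Step 3: w='c' (idx 1), next='c' -> output (1, 'c'), add 'cc' as idx 3
Step 4: w='c' (idx 1), next='b' -> output (1, 'b'), add 'cb' as idx 4
Step 5: w='cb' (idx 4), next='b' -> output (4, 'b'), add 'cbb' as idx 5
Step 6: w='cbb' (idx 5), end of input -> output (5, '')


Encoded: [(0, 'c'), (0, 'b'), (1, 'c'), (1, 'b'), (4, 'b'), (5, '')]


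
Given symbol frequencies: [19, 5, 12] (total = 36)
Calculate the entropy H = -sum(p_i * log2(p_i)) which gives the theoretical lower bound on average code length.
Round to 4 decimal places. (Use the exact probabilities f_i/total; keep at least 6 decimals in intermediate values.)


Per-symbol terms -p_i * log2(p_i) with p_i = f_i/36:
  p = 19/36 = 0.527778: log2(p) = -0.921997, -p*log2(p) = 0.486610
  p = 5/36 = 0.138889: log2(p) = -2.847997, -p*log2(p) = 0.395555
  p = 12/36 = 0.333333: log2(p) = -1.584963, -p*log2(p) = 0.528321
H = 0.486610 + 0.395555 + 0.528321 = 1.410486

H = 1.4105 bits/symbol


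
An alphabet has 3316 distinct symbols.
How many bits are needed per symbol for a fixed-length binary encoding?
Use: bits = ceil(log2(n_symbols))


log2(3316) = 11.6952
Bracket: 2^11 = 2048 < 3316 <= 2^12 = 4096
So ceil(log2(3316)) = 12

bits = ceil(log2(3316)) = ceil(11.6952) = 12 bits


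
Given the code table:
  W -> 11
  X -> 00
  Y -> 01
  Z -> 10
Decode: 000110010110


Decoding:
00 -> X
01 -> Y
10 -> Z
01 -> Y
01 -> Y
10 -> Z


Result: XYZYYZ


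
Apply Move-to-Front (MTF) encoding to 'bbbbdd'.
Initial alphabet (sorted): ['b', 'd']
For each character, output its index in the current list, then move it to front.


MTF encoding:
'b': index 0 in ['b', 'd'] -> ['b', 'd']
'b': index 0 in ['b', 'd'] -> ['b', 'd']
'b': index 0 in ['b', 'd'] -> ['b', 'd']
'b': index 0 in ['b', 'd'] -> ['b', 'd']
'd': index 1 in ['b', 'd'] -> ['d', 'b']
'd': index 0 in ['d', 'b'] -> ['d', 'b']


Output: [0, 0, 0, 0, 1, 0]


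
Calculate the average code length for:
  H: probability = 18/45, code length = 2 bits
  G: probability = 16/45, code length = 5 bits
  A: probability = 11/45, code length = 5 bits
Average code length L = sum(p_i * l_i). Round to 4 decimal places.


Weighted contributions p_i * l_i:
  H: (18/45) * 2 = 36/45
  G: (16/45) * 5 = 80/45
  A: (11/45) * 5 = 55/45
Sum = (36 + 80 + 55)/45 = 171/45

L = 171/45 = 3.8000 bits/symbol


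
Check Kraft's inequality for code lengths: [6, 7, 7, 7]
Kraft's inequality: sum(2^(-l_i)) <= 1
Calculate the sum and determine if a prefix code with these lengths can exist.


Sum = 2^(-6) + 2^(-7) + 2^(-7) + 2^(-7)
    = 0.015625 + 0.0078125 + 0.0078125 + 0.0078125
    = 5/128 = 0.0390625
Since 0.0390625 <= 1, Kraft's inequality IS satisfied.
A prefix code with these lengths CAN exist.

Kraft sum = 0.0390625. Satisfied.
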